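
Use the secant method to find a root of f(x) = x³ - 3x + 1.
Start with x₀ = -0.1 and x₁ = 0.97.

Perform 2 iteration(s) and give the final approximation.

f(x) = x³ - 3x + 1
x₀ = -0.1, x₁ = 0.97

Secant formula: x_{n+1} = x_n - f(x_n)(x_n - x_{n-1})/(f(x_n) - f(x_{n-1}))

Iteration 1:
  f(-0.100000) = 1.299000
  f(0.970000) = -0.997327
  x_2 = 0.970000 - (-0.997327)×(0.970000 - (-0.100000))/(-0.997327 - 1.299000)
       = 0.505284
Iteration 2:
  f(0.970000) = -0.997327
  f(0.505284) = -0.386847
  x_3 = 0.505284 - (-0.386847)×(0.505284 - 0.970000)/(-0.386847 - (-0.997327))
       = 0.210804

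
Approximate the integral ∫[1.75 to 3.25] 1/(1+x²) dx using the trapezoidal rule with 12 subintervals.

f(x) = 1/(1+x²)
a = 1.75, b = 3.25, n = 12
h = (b - a)/n = 0.125000

Trapezoidal rule: (h/2)[f(x₀) + 2f(x₁) + 2f(x₂) + ... + f(xₙ)]

x_0 = 1.7500, f(x_0) = 0.246154, coefficient = 1
x_1 = 1.8750, f(x_1) = 0.221453, coefficient = 2
x_2 = 2.0000, f(x_2) = 0.200000, coefficient = 2
x_3 = 2.1250, f(x_3) = 0.181303, coefficient = 2
x_4 = 2.2500, f(x_4) = 0.164948, coefficient = 2
x_5 = 2.3750, f(x_5) = 0.150588, coefficient = 2
x_6 = 2.5000, f(x_6) = 0.137931, coefficient = 2
x_7 = 2.6250, f(x_7) = 0.126733, coefficient = 2
x_8 = 2.7500, f(x_8) = 0.116788, coefficient = 2
x_9 = 2.8750, f(x_9) = 0.107926, coefficient = 2
x_10 = 3.0000, f(x_10) = 0.100000, coefficient = 2
x_11 = 3.1250, f(x_11) = 0.092888, coefficient = 2
x_12 = 3.2500, f(x_12) = 0.086486, coefficient = 1

I ≈ (0.125000/2) × 3.533759 = 0.220860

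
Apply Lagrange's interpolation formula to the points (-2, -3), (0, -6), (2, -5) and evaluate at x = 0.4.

Lagrange interpolation formula:
P(x) = Σ yᵢ × Lᵢ(x)
where Lᵢ(x) = Π_{j≠i} (x - xⱼ)/(xᵢ - xⱼ)

L_0(0.4) = (0.4 - 0)/(-2 - 0) × (0.4 - 2)/(-2 - 2) = -0.080000
L_1(0.4) = (0.4 - (-2))/(0 - (-2)) × (0.4 - 2)/(0 - 2) = 0.960000
L_2(0.4) = (0.4 - (-2))/(2 - (-2)) × (0.4 - 0)/(2 - 0) = 0.120000

P(0.4) = (-3)×L_0(0.4) + (-6)×L_1(0.4) + (-5)×L_2(0.4)
P(0.4) = -6.120000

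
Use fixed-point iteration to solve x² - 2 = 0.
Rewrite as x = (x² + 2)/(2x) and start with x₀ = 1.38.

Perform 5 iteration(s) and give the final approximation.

Equation: x² - 2 = 0
Fixed-point form: x = (x² + 2)/(2x)
x₀ = 1.38

x_1 = g(1.380000) = 1.414638
x_2 = g(1.414638) = 1.414214
x_3 = g(1.414214) = 1.414214
x_4 = g(1.414214) = 1.414214
x_5 = g(1.414214) = 1.414214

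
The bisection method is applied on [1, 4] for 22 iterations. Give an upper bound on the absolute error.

Bisection error bound: |error| ≤ (b-a)/2^n
|error| ≤ (4 - 1)/2^22 = 3/2^22
|error| ≤ 0.0000007153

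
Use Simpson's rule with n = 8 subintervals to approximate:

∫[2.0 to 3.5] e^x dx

f(x) = e^x
a = 2.0, b = 3.5, n = 8
h = (b - a)/n = 0.187500

Simpson's rule: (h/3)[f(x₀) + 4f(x₁) + 2f(x₂) + ... + f(xₙ)]

x_0 = 2.0000, f(x_0) = 7.389056, coefficient = 1
x_1 = 2.1875, f(x_1) = 8.912903, coefficient = 4
x_2 = 2.3750, f(x_2) = 10.751013, coefficient = 2
x_3 = 2.5625, f(x_3) = 12.968197, coefficient = 4
x_4 = 2.7500, f(x_4) = 15.642632, coefficient = 2
x_5 = 2.9375, f(x_5) = 18.868616, coefficient = 4
x_6 = 3.1250, f(x_6) = 22.759895, coefficient = 2
x_7 = 3.3125, f(x_7) = 27.453674, coefficient = 4
x_8 = 3.5000, f(x_8) = 33.115452, coefficient = 1

I ≈ (0.187500/3) × 411.625148 = 25.726572
Exact value: 25.726396
Error: 0.000176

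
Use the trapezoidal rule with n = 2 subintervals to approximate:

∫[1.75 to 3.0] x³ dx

f(x) = x³
a = 1.75, b = 3.0, n = 2
h = (b - a)/n = 0.625000

Trapezoidal rule: (h/2)[f(x₀) + 2f(x₁) + 2f(x₂) + ... + f(xₙ)]

x_0 = 1.7500, f(x_0) = 5.359375, coefficient = 1
x_1 = 2.3750, f(x_1) = 13.396484, coefficient = 2
x_2 = 3.0000, f(x_2) = 27.000000, coefficient = 1

I ≈ (0.625000/2) × 59.152344 = 18.485107
Exact value: 17.905273
Error: 0.579834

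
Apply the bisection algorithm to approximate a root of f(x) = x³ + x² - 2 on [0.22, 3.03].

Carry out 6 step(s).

f(x) = x³ + x² - 2
Initial interval: [0.22, 3.03]

Iteration 1:
  c_1 = (0.220000 + 3.030000)/2 = 1.625000
  f(c_1) = f(1.625000) = 4.931641
  f(a) × f(c) < 0, new interval: [0.220000, 1.625000]
Iteration 2:
  c_2 = (0.220000 + 1.625000)/2 = 0.922500
  f(c_2) = f(0.922500) = -0.363940
  f(a) × f(c) ≥ 0, new interval: [0.922500, 1.625000]
Iteration 3:
  c_3 = (0.922500 + 1.625000)/2 = 1.273750
  f(c_3) = f(1.273750) = 1.689021
  f(a) × f(c) < 0, new interval: [0.922500, 1.273750]
Iteration 4:
  c_4 = (0.922500 + 1.273750)/2 = 1.098125
  f(c_4) = f(1.098125) = 0.530084
  f(a) × f(c) < 0, new interval: [0.922500, 1.098125]
Iteration 5:
  c_5 = (0.922500 + 1.098125)/2 = 1.010312
  f(c_5) = f(1.010312) = 0.051989
  f(a) × f(c) < 0, new interval: [0.922500, 1.010312]
Iteration 6:
  c_6 = (0.922500 + 1.010312)/2 = 0.966406
  f(c_6) = f(0.966406) = -0.163493
  f(a) × f(c) ≥ 0, new interval: [0.966406, 1.010312]

After 6 iteration(s), the approximation is c_6 = 0.966406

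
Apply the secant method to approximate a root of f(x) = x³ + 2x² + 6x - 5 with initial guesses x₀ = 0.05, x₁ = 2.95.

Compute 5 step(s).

f(x) = x³ + 2x² + 6x - 5
x₀ = 0.05, x₁ = 2.95

Secant formula: x_{n+1} = x_n - f(x_n)(x_n - x_{n-1})/(f(x_n) - f(x_{n-1}))

Iteration 1:
  f(0.050000) = -4.694875
  f(2.950000) = 55.777375
  x_2 = 2.950000 - 55.777375×(2.950000 - 0.050000)/(55.777375 - (-4.694875))
       = 0.275147
Iteration 2:
  f(2.950000) = 55.777375
  f(0.275147) = -3.176877
  x_3 = 0.275147 - (-3.176877)×(0.275147 - 2.950000)/(-3.176877 - 55.777375)
       = 0.419287
Iteration 3:
  f(0.275147) = -3.176877
  f(0.419287) = -2.058963
  x_4 = 0.419287 - (-2.058963)×(0.419287 - 0.275147)/(-2.058963 - (-3.176877))
       = 0.684763
Iteration 4:
  f(0.419287) = -2.058963
  f(0.684763) = 0.367465
  x_5 = 0.684763 - 0.367465×(0.684763 - 0.419287)/(0.367465 - (-2.058963))
       = 0.644559
Iteration 5:
  f(0.684763) = 0.367465
  f(0.644559) = -0.033951
  x_6 = 0.644559 - (-0.033951)×(0.644559 - 0.684763)/(-0.033951 - 0.367465)
       = 0.647959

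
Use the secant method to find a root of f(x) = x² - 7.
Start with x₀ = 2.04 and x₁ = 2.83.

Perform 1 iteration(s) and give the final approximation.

f(x) = x² - 7
x₀ = 2.04, x₁ = 2.83

Secant formula: x_{n+1} = x_n - f(x_n)(x_n - x_{n-1})/(f(x_n) - f(x_{n-1}))

Iteration 1:
  f(2.040000) = -2.838400
  f(2.830000) = 1.008900
  x_2 = 2.830000 - 1.008900×(2.830000 - 2.040000)/(1.008900 - (-2.838400))
       = 2.622834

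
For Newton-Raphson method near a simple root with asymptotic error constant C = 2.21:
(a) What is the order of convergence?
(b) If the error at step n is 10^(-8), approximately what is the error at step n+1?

(a) Newton-Raphson has quadratic (order 2) convergence near simple roots.
    This means |e_{n+1}| ≈ C|e_n|².

(b) With |e_n| = 10^(-8) and C = 2.21:
    |e_{n+1}| ≈ 2.21 × (10^(-8))² = 2.21 × 10^(-16)

(a) 2 (quadratic); (b) |e_{n+1}| ≈ 2.210e-16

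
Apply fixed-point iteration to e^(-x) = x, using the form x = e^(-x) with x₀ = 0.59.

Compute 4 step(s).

Equation: e^(-x) = x
Fixed-point form: x = e^(-x)
x₀ = 0.59

x_1 = g(0.590000) = 0.554327
x_2 = g(0.554327) = 0.574459
x_3 = g(0.574459) = 0.563010
x_4 = g(0.563010) = 0.569493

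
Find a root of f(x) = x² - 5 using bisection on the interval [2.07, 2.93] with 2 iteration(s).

f(x) = x² - 5
Initial interval: [2.07, 2.93]

Iteration 1:
  c_1 = (2.070000 + 2.930000)/2 = 2.500000
  f(c_1) = f(2.500000) = 1.250000
  f(a) × f(c) < 0, new interval: [2.070000, 2.500000]
Iteration 2:
  c_2 = (2.070000 + 2.500000)/2 = 2.285000
  f(c_2) = f(2.285000) = 0.221225
  f(a) × f(c) < 0, new interval: [2.070000, 2.285000]

After 2 iteration(s), the approximation is c_2 = 2.285000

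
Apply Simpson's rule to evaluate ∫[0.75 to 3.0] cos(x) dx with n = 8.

f(x) = cos(x)
a = 0.75, b = 3.0, n = 8
h = (b - a)/n = 0.281250

Simpson's rule: (h/3)[f(x₀) + 4f(x₁) + 2f(x₂) + ... + f(xₙ)]

x_0 = 0.7500, f(x_0) = 0.731689, coefficient = 1
x_1 = 1.0312, f(x_1) = 0.513747, coefficient = 4
x_2 = 1.3125, f(x_2) = 0.255434, coefficient = 2
x_3 = 1.5938, f(x_3) = -0.022952, coefficient = 4
x_4 = 1.8750, f(x_4) = -0.299534, coefficient = 2
x_5 = 2.1562, f(x_5) = -0.552578, coefficient = 4
x_6 = 2.4375, f(x_6) = -0.762199, coefficient = 2
x_7 = 2.7188, f(x_7) = -0.911926, coefficient = 4
x_8 = 3.0000, f(x_8) = -0.989992, coefficient = 1

I ≈ (0.281250/3) × -5.765736 = -0.540538
Exact value: -0.540519
Error: 0.000019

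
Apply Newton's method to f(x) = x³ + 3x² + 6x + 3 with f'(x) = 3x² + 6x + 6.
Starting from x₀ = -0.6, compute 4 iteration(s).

f(x) = x³ + 3x² + 6x + 3
f'(x) = 3x² + 6x + 6
x₀ = -0.6

Newton-Raphson formula: x_{n+1} = x_n - f(x_n)/f'(x_n)

Iteration 1:
  f(-0.600000) = 0.264000
  f'(-0.600000) = 3.480000
  x_1 = -0.600000 - 0.264000/3.480000 = -0.675862
Iteration 2:
  f(-0.675862) = 0.006469
  f'(-0.675862) = 3.315196
  x_2 = -0.675862 - 0.006469/3.315196 = -0.677814
Iteration 3:
  f(-0.677814) = 0.000004
  f'(-0.677814) = 3.311412
  x_3 = -0.677814 - 0.000004/3.311412 = -0.677815
Iteration 4:
  f(-0.677815) = 0.000000
  f'(-0.677815) = 3.311410
  x_4 = -0.677815 - 0.000000/3.311410 = -0.677815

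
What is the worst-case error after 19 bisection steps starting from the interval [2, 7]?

Bisection error bound: |error| ≤ (b-a)/2^n
|error| ≤ (7 - 2)/2^19 = 5/2^19
|error| ≤ 0.0000095367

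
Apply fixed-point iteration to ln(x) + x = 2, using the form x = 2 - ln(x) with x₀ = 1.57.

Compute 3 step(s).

Equation: ln(x) + x = 2
Fixed-point form: x = 2 - ln(x)
x₀ = 1.57

x_1 = g(1.570000) = 1.548924
x_2 = g(1.548924) = 1.562439
x_3 = g(1.562439) = 1.553752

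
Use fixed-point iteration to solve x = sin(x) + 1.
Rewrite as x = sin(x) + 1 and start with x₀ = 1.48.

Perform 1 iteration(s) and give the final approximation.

Equation: x = sin(x) + 1
Fixed-point form: x = sin(x) + 1
x₀ = 1.48

x_1 = g(1.480000) = 1.995881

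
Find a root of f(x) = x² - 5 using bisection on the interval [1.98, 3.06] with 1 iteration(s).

f(x) = x² - 5
Initial interval: [1.98, 3.06]

Iteration 1:
  c_1 = (1.980000 + 3.060000)/2 = 2.520000
  f(c_1) = f(2.520000) = 1.350400
  f(a) × f(c) < 0, new interval: [1.980000, 2.520000]

After 1 iteration(s), the approximation is c_1 = 2.520000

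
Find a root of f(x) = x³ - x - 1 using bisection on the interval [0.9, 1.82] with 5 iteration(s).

f(x) = x³ - x - 1
Initial interval: [0.9, 1.82]

Iteration 1:
  c_1 = (0.900000 + 1.820000)/2 = 1.360000
  f(c_1) = f(1.360000) = 0.155456
  f(a) × f(c) < 0, new interval: [0.900000, 1.360000]
Iteration 2:
  c_2 = (0.900000 + 1.360000)/2 = 1.130000
  f(c_2) = f(1.130000) = -0.687103
  f(a) × f(c) ≥ 0, new interval: [1.130000, 1.360000]
Iteration 3:
  c_3 = (1.130000 + 1.360000)/2 = 1.245000
  f(c_3) = f(1.245000) = -0.315219
  f(a) × f(c) ≥ 0, new interval: [1.245000, 1.360000]
Iteration 4:
  c_4 = (1.245000 + 1.360000)/2 = 1.302500
  f(c_4) = f(1.302500) = -0.092801
  f(a) × f(c) ≥ 0, new interval: [1.302500, 1.360000]
Iteration 5:
  c_5 = (1.302500 + 1.360000)/2 = 1.331250
  f(c_5) = f(1.331250) = 0.028027
  f(a) × f(c) < 0, new interval: [1.302500, 1.331250]

After 5 iteration(s), the approximation is c_5 = 1.331250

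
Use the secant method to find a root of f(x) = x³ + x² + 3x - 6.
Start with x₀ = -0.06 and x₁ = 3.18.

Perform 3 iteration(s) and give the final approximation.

f(x) = x³ + x² + 3x - 6
x₀ = -0.06, x₁ = 3.18

Secant formula: x_{n+1} = x_n - f(x_n)(x_n - x_{n-1})/(f(x_n) - f(x_{n-1}))

Iteration 1:
  f(-0.060000) = -6.176616
  f(3.180000) = 45.809832
  x_2 = 3.180000 - 45.809832×(3.180000 - (-0.060000))/(45.809832 - (-6.176616))
       = 0.324951
Iteration 2:
  f(3.180000) = 45.809832
  f(0.324951) = -4.885241
  x_3 = 0.324951 - (-4.885241)×(0.324951 - 3.180000)/(-4.885241 - 45.809832)
       = 0.600078
Iteration 3:
  f(0.324951) = -4.885241
  f(0.600078) = -3.623586
  x_4 = 0.600078 - (-3.623586)×(0.600078 - 0.324951)/(-3.623586 - (-4.885241))
       = 1.390269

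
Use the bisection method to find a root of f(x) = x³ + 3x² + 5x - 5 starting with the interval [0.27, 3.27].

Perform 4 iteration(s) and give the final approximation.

f(x) = x³ + 3x² + 5x - 5
Initial interval: [0.27, 3.27]

Iteration 1:
  c_1 = (0.270000 + 3.270000)/2 = 1.770000
  f(c_1) = f(1.770000) = 18.793933
  f(a) × f(c) < 0, new interval: [0.270000, 1.770000]
Iteration 2:
  c_2 = (0.270000 + 1.770000)/2 = 1.020000
  f(c_2) = f(1.020000) = 4.282408
  f(a) × f(c) < 0, new interval: [0.270000, 1.020000]
Iteration 3:
  c_3 = (0.270000 + 1.020000)/2 = 0.645000
  f(c_3) = f(0.645000) = -0.258589
  f(a) × f(c) ≥ 0, new interval: [0.645000, 1.020000]
Iteration 4:
  c_4 = (0.645000 + 1.020000)/2 = 0.832500
  f(c_4) = f(0.832500) = 1.818638
  f(a) × f(c) < 0, new interval: [0.645000, 0.832500]

After 4 iteration(s), the approximation is c_4 = 0.832500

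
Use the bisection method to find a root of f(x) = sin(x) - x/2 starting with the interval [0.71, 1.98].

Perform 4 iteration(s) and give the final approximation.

f(x) = sin(x) - x/2
Initial interval: [0.71, 1.98]

Iteration 1:
  c_1 = (0.710000 + 1.980000)/2 = 1.345000
  f(c_1) = f(1.345000) = 0.302116
  f(a) × f(c) ≥ 0, new interval: [1.345000, 1.980000]
Iteration 2:
  c_2 = (1.345000 + 1.980000)/2 = 1.662500
  f(c_2) = f(1.662500) = 0.164548
  f(a) × f(c) ≥ 0, new interval: [1.662500, 1.980000]
Iteration 3:
  c_3 = (1.662500 + 1.980000)/2 = 1.821250
  f(c_3) = f(1.821250) = 0.058175
  f(a) × f(c) ≥ 0, new interval: [1.821250, 1.980000]
Iteration 4:
  c_4 = (1.821250 + 1.980000)/2 = 1.900625
  f(c_4) = f(1.900625) = -0.004215
  f(a) × f(c) < 0, new interval: [1.821250, 1.900625]

After 4 iteration(s), the approximation is c_4 = 1.900625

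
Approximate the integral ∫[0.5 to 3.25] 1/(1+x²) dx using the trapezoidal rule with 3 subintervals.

f(x) = 1/(1+x²)
a = 0.5, b = 3.25, n = 3
h = (b - a)/n = 0.916667

Trapezoidal rule: (h/2)[f(x₀) + 2f(x₁) + 2f(x₂) + ... + f(xₙ)]

x_0 = 0.5000, f(x_0) = 0.800000, coefficient = 1
x_1 = 1.4167, f(x_1) = 0.332564, coefficient = 2
x_2 = 2.3333, f(x_2) = 0.155172, coefficient = 2
x_3 = 3.2500, f(x_3) = 0.086486, coefficient = 1

I ≈ (0.916667/2) × 1.861958 = 0.853398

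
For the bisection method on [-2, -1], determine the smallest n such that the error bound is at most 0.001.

We need (b-a)/2^n ≤ 0.001
(-1 - (-2))/2^n ≤ 0.001
1/2^n ≤ 0.001
2^n ≥ 1000
n ≥ log₂(1000) = 9.97
n ≥ 10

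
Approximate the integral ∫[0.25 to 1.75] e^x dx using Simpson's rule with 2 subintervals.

f(x) = e^x
a = 0.25, b = 1.75, n = 2
h = (b - a)/n = 0.750000

Simpson's rule: (h/3)[f(x₀) + 4f(x₁) + 2f(x₂) + ... + f(xₙ)]

x_0 = 0.2500, f(x_0) = 1.284025, coefficient = 1
x_1 = 1.0000, f(x_1) = 2.718282, coefficient = 4
x_2 = 1.7500, f(x_2) = 5.754603, coefficient = 1

I ≈ (0.750000/3) × 17.911755 = 4.477939
Exact value: 4.470577
Error: 0.007362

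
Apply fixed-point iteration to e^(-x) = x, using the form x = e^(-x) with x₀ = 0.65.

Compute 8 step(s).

Equation: e^(-x) = x
Fixed-point form: x = e^(-x)
x₀ = 0.65

x_1 = g(0.650000) = 0.522046
x_2 = g(0.522046) = 0.593306
x_3 = g(0.593306) = 0.552498
x_4 = g(0.552498) = 0.575510
x_5 = g(0.575510) = 0.562418
x_6 = g(0.562418) = 0.569830
x_7 = g(0.569830) = 0.565622
x_8 = g(0.565622) = 0.568007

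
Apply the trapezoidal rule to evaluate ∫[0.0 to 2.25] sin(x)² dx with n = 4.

f(x) = sin(x)²
a = 0.0, b = 2.25, n = 4
h = (b - a)/n = 0.562500

Trapezoidal rule: (h/2)[f(x₀) + 2f(x₁) + 2f(x₂) + ... + f(xₙ)]

x_0 = 0.0000, f(x_0) = 0.000000, coefficient = 1
x_1 = 0.5625, f(x_1) = 0.284412, coefficient = 2
x_2 = 1.1250, f(x_2) = 0.814087, coefficient = 2
x_3 = 1.6875, f(x_3) = 0.986442, coefficient = 2
x_4 = 2.2500, f(x_4) = 0.605398, coefficient = 1

I ≈ (0.562500/2) × 4.775279 = 1.343047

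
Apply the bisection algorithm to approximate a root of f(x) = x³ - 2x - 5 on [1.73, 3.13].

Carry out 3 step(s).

f(x) = x³ - 2x - 5
Initial interval: [1.73, 3.13]

Iteration 1:
  c_1 = (1.730000 + 3.130000)/2 = 2.430000
  f(c_1) = f(2.430000) = 4.488907
  f(a) × f(c) < 0, new interval: [1.730000, 2.430000]
Iteration 2:
  c_2 = (1.730000 + 2.430000)/2 = 2.080000
  f(c_2) = f(2.080000) = -0.161088
  f(a) × f(c) ≥ 0, new interval: [2.080000, 2.430000]
Iteration 3:
  c_3 = (2.080000 + 2.430000)/2 = 2.255000
  f(c_3) = f(2.255000) = 1.956731
  f(a) × f(c) < 0, new interval: [2.080000, 2.255000]

After 3 iteration(s), the approximation is c_3 = 2.255000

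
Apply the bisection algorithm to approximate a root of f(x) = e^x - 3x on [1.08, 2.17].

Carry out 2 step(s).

f(x) = e^x - 3x
Initial interval: [1.08, 2.17]

Iteration 1:
  c_1 = (1.080000 + 2.170000)/2 = 1.625000
  f(c_1) = f(1.625000) = 0.203419
  f(a) × f(c) < 0, new interval: [1.080000, 1.625000]
Iteration 2:
  c_2 = (1.080000 + 1.625000)/2 = 1.352500
  f(c_2) = f(1.352500) = -0.190419
  f(a) × f(c) ≥ 0, new interval: [1.352500, 1.625000]

After 2 iteration(s), the approximation is c_2 = 1.352500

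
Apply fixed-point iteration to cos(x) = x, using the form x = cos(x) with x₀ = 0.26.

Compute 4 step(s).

Equation: cos(x) = x
Fixed-point form: x = cos(x)
x₀ = 0.26

x_1 = g(0.260000) = 0.966390
x_2 = g(0.966390) = 0.568274
x_3 = g(0.568274) = 0.842831
x_4 = g(0.842831) = 0.665352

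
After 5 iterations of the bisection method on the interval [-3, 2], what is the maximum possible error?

Bisection error bound: |error| ≤ (b-a)/2^n
|error| ≤ (2 - (-3))/2^5 = 5/2^5
|error| ≤ 0.1562500000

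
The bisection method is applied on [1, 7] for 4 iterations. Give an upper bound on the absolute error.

Bisection error bound: |error| ≤ (b-a)/2^n
|error| ≤ (7 - 1)/2^4 = 6/2^4
|error| ≤ 0.3750000000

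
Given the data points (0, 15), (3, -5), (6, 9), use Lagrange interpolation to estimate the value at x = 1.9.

Lagrange interpolation formula:
P(x) = Σ yᵢ × Lᵢ(x)
where Lᵢ(x) = Π_{j≠i} (x - xⱼ)/(xᵢ - xⱼ)

L_0(1.9) = (1.9 - 3)/(0 - 3) × (1.9 - 6)/(0 - 6) = 0.250556
L_1(1.9) = (1.9 - 0)/(3 - 0) × (1.9 - 6)/(3 - 6) = 0.865556
L_2(1.9) = (1.9 - 0)/(6 - 0) × (1.9 - 3)/(6 - 3) = -0.116111

P(1.9) = 15×L_0(1.9) + (-5)×L_1(1.9) + 9×L_2(1.9)
P(1.9) = -1.614444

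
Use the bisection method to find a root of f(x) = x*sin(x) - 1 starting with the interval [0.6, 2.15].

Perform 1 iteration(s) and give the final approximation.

f(x) = x*sin(x) - 1
Initial interval: [0.6, 2.15]

Iteration 1:
  c_1 = (0.600000 + 2.150000)/2 = 1.375000
  f(c_1) = f(1.375000) = 0.348728
  f(a) × f(c) < 0, new interval: [0.600000, 1.375000]

After 1 iteration(s), the approximation is c_1 = 1.375000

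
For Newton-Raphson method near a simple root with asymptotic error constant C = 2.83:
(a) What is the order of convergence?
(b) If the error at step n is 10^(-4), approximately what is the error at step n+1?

(a) Newton-Raphson has quadratic (order 2) convergence near simple roots.
    This means |e_{n+1}| ≈ C|e_n|².

(b) With |e_n| = 10^(-4) and C = 2.83:
    |e_{n+1}| ≈ 2.83 × (10^(-4))² = 2.83 × 10^(-8)

(a) 2 (quadratic); (b) |e_{n+1}| ≈ 2.830e-08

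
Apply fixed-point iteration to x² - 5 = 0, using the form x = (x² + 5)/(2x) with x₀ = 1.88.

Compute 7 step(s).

Equation: x² - 5 = 0
Fixed-point form: x = (x² + 5)/(2x)
x₀ = 1.88

x_1 = g(1.880000) = 2.269787
x_2 = g(2.269787) = 2.236318
x_3 = g(2.236318) = 2.236068
x_4 = g(2.236068) = 2.236068
x_5 = g(2.236068) = 2.236068
x_6 = g(2.236068) = 2.236068
x_7 = g(2.236068) = 2.236068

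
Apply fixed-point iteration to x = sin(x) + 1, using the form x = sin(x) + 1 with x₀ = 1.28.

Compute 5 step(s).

Equation: x = sin(x) + 1
Fixed-point form: x = sin(x) + 1
x₀ = 1.28

x_1 = g(1.280000) = 1.958016
x_2 = g(1.958016) = 1.925963
x_3 = g(1.925963) = 1.937589
x_4 = g(1.937589) = 1.933482
x_5 = g(1.933482) = 1.934947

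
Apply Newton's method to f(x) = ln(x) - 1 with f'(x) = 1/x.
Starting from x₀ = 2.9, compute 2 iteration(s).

f(x) = ln(x) - 1
f'(x) = 1/x
x₀ = 2.9

Newton-Raphson formula: x_{n+1} = x_n - f(x_n)/f'(x_n)

Iteration 1:
  f(2.900000) = 0.064711
  f'(2.900000) = 0.344828
  x_1 = 2.900000 - 0.064711/0.344828 = 2.712339
Iteration 2:
  f(2.712339) = -0.002189
  f'(2.712339) = 0.368685
  x_2 = 2.712339 - (-0.002189)/0.368685 = 2.718275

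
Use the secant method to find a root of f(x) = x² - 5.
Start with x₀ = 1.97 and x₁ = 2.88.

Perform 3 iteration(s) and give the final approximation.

f(x) = x² - 5
x₀ = 1.97, x₁ = 2.88

Secant formula: x_{n+1} = x_n - f(x_n)(x_n - x_{n-1})/(f(x_n) - f(x_{n-1}))

Iteration 1:
  f(1.970000) = -1.119100
  f(2.880000) = 3.294400
  x_2 = 2.880000 - 3.294400×(2.880000 - 1.970000)/(3.294400 - (-1.119100))
       = 2.200742
Iteration 2:
  f(2.880000) = 3.294400
  f(2.200742) = -0.156733
  x_3 = 2.200742 - (-0.156733)×(2.200742 - 2.880000)/(-0.156733 - 3.294400)
       = 2.231591
Iteration 3:
  f(2.200742) = -0.156733
  f(2.231591) = -0.020002
  x_4 = 2.231591 - (-0.020002)×(2.231591 - 2.200742)/(-0.020002 - (-0.156733))
       = 2.236104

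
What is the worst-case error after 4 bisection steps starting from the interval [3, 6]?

Bisection error bound: |error| ≤ (b-a)/2^n
|error| ≤ (6 - 3)/2^4 = 3/2^4
|error| ≤ 0.1875000000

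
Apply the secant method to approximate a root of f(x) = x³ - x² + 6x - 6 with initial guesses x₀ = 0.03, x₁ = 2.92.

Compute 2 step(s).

f(x) = x³ - x² + 6x - 6
x₀ = 0.03, x₁ = 2.92

Secant formula: x_{n+1} = x_n - f(x_n)(x_n - x_{n-1})/(f(x_n) - f(x_{n-1}))

Iteration 1:
  f(0.030000) = -5.820873
  f(2.920000) = 27.890688
  x_2 = 2.920000 - 27.890688×(2.920000 - 0.030000)/(27.890688 - (-5.820873))
       = 0.529008
Iteration 2:
  f(2.920000) = 27.890688
  f(0.529008) = -2.957762
  x_3 = 0.529008 - (-2.957762)×(0.529008 - 2.920000)/(-2.957762 - 27.890688)
       = 0.758257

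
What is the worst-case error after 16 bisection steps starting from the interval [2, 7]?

Bisection error bound: |error| ≤ (b-a)/2^n
|error| ≤ (7 - 2)/2^16 = 5/2^16
|error| ≤ 0.0000762939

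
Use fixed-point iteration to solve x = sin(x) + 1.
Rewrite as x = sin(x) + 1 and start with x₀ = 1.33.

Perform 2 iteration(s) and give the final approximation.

Equation: x = sin(x) + 1
Fixed-point form: x = sin(x) + 1
x₀ = 1.33

x_1 = g(1.330000) = 1.971148
x_2 = g(1.971148) = 1.920924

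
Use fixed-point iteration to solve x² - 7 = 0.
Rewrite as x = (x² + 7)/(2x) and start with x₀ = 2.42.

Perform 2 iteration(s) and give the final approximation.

Equation: x² - 7 = 0
Fixed-point form: x = (x² + 7)/(2x)
x₀ = 2.42

x_1 = g(2.420000) = 2.656281
x_2 = g(2.656281) = 2.645772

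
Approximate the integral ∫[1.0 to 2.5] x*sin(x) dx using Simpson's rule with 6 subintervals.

f(x) = x*sin(x)
a = 1.0, b = 2.5, n = 6
h = (b - a)/n = 0.250000

Simpson's rule: (h/3)[f(x₀) + 4f(x₁) + 2f(x₂) + ... + f(xₙ)]

x_0 = 1.0000, f(x_0) = 0.841471, coefficient = 1
x_1 = 1.2500, f(x_1) = 1.186231, coefficient = 4
x_2 = 1.5000, f(x_2) = 1.496242, coefficient = 2
x_3 = 1.7500, f(x_3) = 1.721975, coefficient = 4
x_4 = 2.0000, f(x_4) = 1.818595, coefficient = 2
x_5 = 2.2500, f(x_5) = 1.750665, coefficient = 4
x_6 = 2.5000, f(x_6) = 1.496180, coefficient = 1

I ≈ (0.250000/3) × 27.602810 = 2.300234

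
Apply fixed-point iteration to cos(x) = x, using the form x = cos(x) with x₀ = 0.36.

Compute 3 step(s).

Equation: cos(x) = x
Fixed-point form: x = cos(x)
x₀ = 0.36

x_1 = g(0.360000) = 0.935897
x_2 = g(0.935897) = 0.593097
x_3 = g(0.593097) = 0.829214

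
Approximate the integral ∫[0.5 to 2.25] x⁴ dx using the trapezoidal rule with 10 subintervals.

f(x) = x⁴
a = 0.5, b = 2.25, n = 10
h = (b - a)/n = 0.175000

Trapezoidal rule: (h/2)[f(x₀) + 2f(x₁) + 2f(x₂) + ... + f(xₙ)]

x_0 = 0.5000, f(x_0) = 0.062500, coefficient = 1
x_1 = 0.6750, f(x_1) = 0.207594, coefficient = 2
x_2 = 0.8500, f(x_2) = 0.522006, coefficient = 2
x_3 = 1.0250, f(x_3) = 1.103813, coefficient = 2
x_4 = 1.2000, f(x_4) = 2.073600, coefficient = 2
x_5 = 1.3750, f(x_5) = 3.574463, coefficient = 2
x_6 = 1.5500, f(x_6) = 5.772006, coefficient = 2
x_7 = 1.7250, f(x_7) = 8.854344, coefficient = 2
x_8 = 1.9000, f(x_8) = 13.032100, coefficient = 2
x_9 = 2.0750, f(x_9) = 18.538407, coefficient = 2
x_10 = 2.2500, f(x_10) = 25.628906, coefficient = 1

I ≈ (0.175000/2) × 133.048073 = 11.641706
Exact value: 11.526758
Error: 0.114949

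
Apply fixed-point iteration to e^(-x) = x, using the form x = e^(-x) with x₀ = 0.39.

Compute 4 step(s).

Equation: e^(-x) = x
Fixed-point form: x = e^(-x)
x₀ = 0.39

x_1 = g(0.390000) = 0.677057
x_2 = g(0.677057) = 0.508110
x_3 = g(0.508110) = 0.601631
x_4 = g(0.601631) = 0.547917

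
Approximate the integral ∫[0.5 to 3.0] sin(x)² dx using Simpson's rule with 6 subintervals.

f(x) = sin(x)²
a = 0.5, b = 3.0, n = 6
h = (b - a)/n = 0.416667

Simpson's rule: (h/3)[f(x₀) + 4f(x₁) + 2f(x₂) + ... + f(xₙ)]

x_0 = 0.5000, f(x_0) = 0.229849, coefficient = 1
x_1 = 0.9167, f(x_1) = 0.629766, coefficient = 4
x_2 = 1.3333, f(x_2) = 0.944663, coefficient = 2
x_3 = 1.7500, f(x_3) = 0.968228, coefficient = 4
x_4 = 2.1667, f(x_4) = 0.685022, coefficient = 2
x_5 = 2.5833, f(x_5) = 0.280593, coefficient = 4
x_6 = 3.0000, f(x_6) = 0.019915, coefficient = 1

I ≈ (0.416667/3) × 11.023483 = 1.531039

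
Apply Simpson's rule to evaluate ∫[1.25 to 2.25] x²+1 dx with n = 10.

f(x) = x²+1
a = 1.25, b = 2.25, n = 10
h = (b - a)/n = 0.100000

Simpson's rule: (h/3)[f(x₀) + 4f(x₁) + 2f(x₂) + ... + f(xₙ)]

x_0 = 1.2500, f(x_0) = 2.562500, coefficient = 1
x_1 = 1.3500, f(x_1) = 2.822500, coefficient = 4
x_2 = 1.4500, f(x_2) = 3.102500, coefficient = 2
x_3 = 1.5500, f(x_3) = 3.402500, coefficient = 4
x_4 = 1.6500, f(x_4) = 3.722500, coefficient = 2
x_5 = 1.7500, f(x_5) = 4.062500, coefficient = 4
x_6 = 1.8500, f(x_6) = 4.422500, coefficient = 2
x_7 = 1.9500, f(x_7) = 4.802500, coefficient = 4
x_8 = 2.0500, f(x_8) = 5.202500, coefficient = 2
x_9 = 2.1500, f(x_9) = 5.622500, coefficient = 4
x_10 = 2.2500, f(x_10) = 6.062500, coefficient = 1

I ≈ (0.100000/3) × 124.375000 = 4.145833
Exact value: 4.145833
Error: 0.000000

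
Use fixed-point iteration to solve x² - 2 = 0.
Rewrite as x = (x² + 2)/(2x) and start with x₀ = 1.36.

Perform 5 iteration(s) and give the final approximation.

Equation: x² - 2 = 0
Fixed-point form: x = (x² + 2)/(2x)
x₀ = 1.36

x_1 = g(1.360000) = 1.415294
x_2 = g(1.415294) = 1.414214
x_3 = g(1.414214) = 1.414214
x_4 = g(1.414214) = 1.414214
x_5 = g(1.414214) = 1.414214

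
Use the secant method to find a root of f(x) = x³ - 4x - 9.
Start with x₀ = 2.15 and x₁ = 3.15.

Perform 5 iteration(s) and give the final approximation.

f(x) = x³ - 4x - 9
x₀ = 2.15, x₁ = 3.15

Secant formula: x_{n+1} = x_n - f(x_n)(x_n - x_{n-1})/(f(x_n) - f(x_{n-1}))

Iteration 1:
  f(2.150000) = -7.661625
  f(3.150000) = 9.655875
  x_2 = 3.150000 - 9.655875×(3.150000 - 2.150000)/(9.655875 - (-7.661625))
       = 2.592421
Iteration 2:
  f(3.150000) = 9.655875
  f(2.592421) = -1.946939
  x_3 = 2.592421 - (-1.946939)×(2.592421 - 3.150000)/(-1.946939 - 9.655875)
       = 2.685982
Iteration 3:
  f(2.592421) = -1.946939
  f(2.685982) = -0.365911
  x_4 = 2.685982 - (-0.365911)×(2.685982 - 2.592421)/(-0.365911 - (-1.946939))
       = 2.707636
Iteration 4:
  f(2.685982) = -0.365911
  f(2.707636) = 0.019924
  x_5 = 2.707636 - 0.019924×(2.707636 - 2.685982)/(0.019924 - (-0.365911))
       = 2.706518
Iteration 5:
  f(2.707636) = 0.019924
  f(2.706518) = -0.000186
  x_6 = 2.706518 - (-0.000186)×(2.706518 - 2.707636)/(-0.000186 - 0.019924)
       = 2.706528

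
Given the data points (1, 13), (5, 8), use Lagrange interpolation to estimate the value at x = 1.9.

Lagrange interpolation formula:
P(x) = Σ yᵢ × Lᵢ(x)
where Lᵢ(x) = Π_{j≠i} (x - xⱼ)/(xᵢ - xⱼ)

L_0(1.9) = (1.9 - 5)/(1 - 5) = 0.775000
L_1(1.9) = (1.9 - 1)/(5 - 1) = 0.225000

P(1.9) = 13×L_0(1.9) + 8×L_1(1.9)
P(1.9) = 11.875000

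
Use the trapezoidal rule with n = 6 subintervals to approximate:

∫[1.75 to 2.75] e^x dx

f(x) = e^x
a = 1.75, b = 2.75, n = 6
h = (b - a)/n = 0.166667

Trapezoidal rule: (h/2)[f(x₀) + 2f(x₁) + 2f(x₂) + ... + f(xₙ)]

x_0 = 1.7500, f(x_0) = 5.754603, coefficient = 1
x_1 = 1.9167, f(x_1) = 6.798260, coefficient = 2
x_2 = 2.0833, f(x_2) = 8.031195, coefficient = 2
x_3 = 2.2500, f(x_3) = 9.487736, coefficient = 2
x_4 = 2.4167, f(x_4) = 11.208436, coefficient = 2
x_5 = 2.5833, f(x_5) = 13.241202, coefficient = 2
x_6 = 2.7500, f(x_6) = 15.642632, coefficient = 1

I ≈ (0.166667/2) × 118.930891 = 9.910908
Exact value: 9.888029
Error: 0.022878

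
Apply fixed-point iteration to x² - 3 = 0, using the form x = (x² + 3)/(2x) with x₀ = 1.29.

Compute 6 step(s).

Equation: x² - 3 = 0
Fixed-point form: x = (x² + 3)/(2x)
x₀ = 1.29

x_1 = g(1.290000) = 1.807791
x_2 = g(1.807791) = 1.733637
x_3 = g(1.733637) = 1.732052
x_4 = g(1.732052) = 1.732051
x_5 = g(1.732051) = 1.732051
x_6 = g(1.732051) = 1.732051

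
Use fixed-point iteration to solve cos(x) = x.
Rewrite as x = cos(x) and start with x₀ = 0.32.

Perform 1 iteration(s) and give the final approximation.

Equation: cos(x) = x
Fixed-point form: x = cos(x)
x₀ = 0.32

x_1 = g(0.320000) = 0.949235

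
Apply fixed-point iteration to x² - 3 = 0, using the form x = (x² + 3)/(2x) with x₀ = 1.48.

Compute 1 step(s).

Equation: x² - 3 = 0
Fixed-point form: x = (x² + 3)/(2x)
x₀ = 1.48

x_1 = g(1.480000) = 1.753514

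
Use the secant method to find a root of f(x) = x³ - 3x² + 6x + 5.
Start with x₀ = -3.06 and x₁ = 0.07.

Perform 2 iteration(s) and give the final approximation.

f(x) = x³ - 3x² + 6x + 5
x₀ = -3.06, x₁ = 0.07

Secant formula: x_{n+1} = x_n - f(x_n)(x_n - x_{n-1})/(f(x_n) - f(x_{n-1}))

Iteration 1:
  f(-3.060000) = -70.103416
  f(0.070000) = 5.405643
  x_2 = 0.070000 - 5.405643×(0.070000 - (-3.060000))/(5.405643 - (-70.103416))
       = -0.154075
Iteration 2:
  f(0.070000) = 5.405643
  f(-0.154075) = 4.000678
  x_3 = -0.154075 - 4.000678×(-0.154075 - 0.070000)/(4.000678 - 5.405643)
       = -0.792133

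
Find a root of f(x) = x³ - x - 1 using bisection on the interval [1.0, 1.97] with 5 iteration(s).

f(x) = x³ - x - 1
Initial interval: [1.0, 1.97]

Iteration 1:
  c_1 = (1.000000 + 1.970000)/2 = 1.485000
  f(c_1) = f(1.485000) = 0.789759
  f(a) × f(c) < 0, new interval: [1.000000, 1.485000]
Iteration 2:
  c_2 = (1.000000 + 1.485000)/2 = 1.242500
  f(c_2) = f(1.242500) = -0.324321
  f(a) × f(c) ≥ 0, new interval: [1.242500, 1.485000]
Iteration 3:
  c_3 = (1.242500 + 1.485000)/2 = 1.363750
  f(c_3) = f(1.363750) = 0.172571
  f(a) × f(c) < 0, new interval: [1.242500, 1.363750]
Iteration 4:
  c_4 = (1.242500 + 1.363750)/2 = 1.303125
  f(c_4) = f(1.303125) = -0.090243
  f(a) × f(c) ≥ 0, new interval: [1.303125, 1.363750]
Iteration 5:
  c_5 = (1.303125 + 1.363750)/2 = 1.333438
  f(c_5) = f(1.333438) = 0.037488
  f(a) × f(c) < 0, new interval: [1.303125, 1.333438]

After 5 iteration(s), the approximation is c_5 = 1.333438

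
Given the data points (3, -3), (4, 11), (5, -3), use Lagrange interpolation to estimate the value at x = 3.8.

Lagrange interpolation formula:
P(x) = Σ yᵢ × Lᵢ(x)
where Lᵢ(x) = Π_{j≠i} (x - xⱼ)/(xᵢ - xⱼ)

L_0(3.8) = (3.8 - 4)/(3 - 4) × (3.8 - 5)/(3 - 5) = 0.120000
L_1(3.8) = (3.8 - 3)/(4 - 3) × (3.8 - 5)/(4 - 5) = 0.960000
L_2(3.8) = (3.8 - 3)/(5 - 3) × (3.8 - 4)/(5 - 4) = -0.080000

P(3.8) = (-3)×L_0(3.8) + 11×L_1(3.8) + (-3)×L_2(3.8)
P(3.8) = 10.440000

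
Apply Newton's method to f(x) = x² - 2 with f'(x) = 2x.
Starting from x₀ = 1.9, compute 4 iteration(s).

f(x) = x² - 2
f'(x) = 2x
x₀ = 1.9

Newton-Raphson formula: x_{n+1} = x_n - f(x_n)/f'(x_n)

Iteration 1:
  f(1.900000) = 1.610000
  f'(1.900000) = 3.800000
  x_1 = 1.900000 - 1.610000/3.800000 = 1.476316
Iteration 2:
  f(1.476316) = 0.179508
  f'(1.476316) = 2.952632
  x_2 = 1.476316 - 0.179508/2.952632 = 1.415520
Iteration 3:
  f(1.415520) = 0.003696
  f'(1.415520) = 2.831039
  x_3 = 1.415520 - 0.003696/2.831039 = 1.414214
Iteration 4:
  f(1.414214) = 0.000002
  f'(1.414214) = 2.828428
  x_4 = 1.414214 - 0.000002/2.828428 = 1.414214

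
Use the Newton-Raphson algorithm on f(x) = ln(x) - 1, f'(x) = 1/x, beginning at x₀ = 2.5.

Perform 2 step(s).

f(x) = ln(x) - 1
f'(x) = 1/x
x₀ = 2.5

Newton-Raphson formula: x_{n+1} = x_n - f(x_n)/f'(x_n)

Iteration 1:
  f(2.500000) = -0.083709
  f'(2.500000) = 0.400000
  x_1 = 2.500000 - (-0.083709)/0.400000 = 2.709273
Iteration 2:
  f(2.709273) = -0.003320
  f'(2.709273) = 0.369103
  x_2 = 2.709273 - (-0.003320)/0.369103 = 2.718267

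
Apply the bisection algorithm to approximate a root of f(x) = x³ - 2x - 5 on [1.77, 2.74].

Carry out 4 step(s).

f(x) = x³ - 2x - 5
Initial interval: [1.77, 2.74]

Iteration 1:
  c_1 = (1.770000 + 2.740000)/2 = 2.255000
  f(c_1) = f(2.255000) = 1.956731
  f(a) × f(c) < 0, new interval: [1.770000, 2.255000]
Iteration 2:
  c_2 = (1.770000 + 2.255000)/2 = 2.012500
  f(c_2) = f(2.012500) = -0.874061
  f(a) × f(c) ≥ 0, new interval: [2.012500, 2.255000]
Iteration 3:
  c_3 = (2.012500 + 2.255000)/2 = 2.133750
  f(c_3) = f(2.133750) = 0.447227
  f(a) × f(c) < 0, new interval: [2.012500, 2.133750]
Iteration 4:
  c_4 = (2.012500 + 2.133750)/2 = 2.073125
  f(c_4) = f(2.073125) = -0.236275
  f(a) × f(c) ≥ 0, new interval: [2.073125, 2.133750]

After 4 iteration(s), the approximation is c_4 = 2.073125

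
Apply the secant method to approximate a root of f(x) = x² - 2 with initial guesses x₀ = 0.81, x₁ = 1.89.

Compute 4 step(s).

f(x) = x² - 2
x₀ = 0.81, x₁ = 1.89

Secant formula: x_{n+1} = x_n - f(x_n)(x_n - x_{n-1})/(f(x_n) - f(x_{n-1}))

Iteration 1:
  f(0.810000) = -1.343900
  f(1.890000) = 1.572100
  x_2 = 1.890000 - 1.572100×(1.890000 - 0.810000)/(1.572100 - (-1.343900))
       = 1.307741
Iteration 2:
  f(1.890000) = 1.572100
  f(1.307741) = -0.289814
  x_3 = 1.307741 - (-0.289814)×(1.307741 - 1.890000)/(-0.289814 - 1.572100)
       = 1.398372
Iteration 3:
  f(1.307741) = -0.289814
  f(1.398372) = -0.044557
  x_4 = 1.398372 - (-0.044557)×(1.398372 - 1.307741)/(-0.044557 - (-0.289814))
       = 1.414837
Iteration 4:
  f(1.398372) = -0.044557
  f(1.414837) = 0.001763
  x_5 = 1.414837 - 0.001763×(1.414837 - 1.398372)/(0.001763 - (-0.044557))
       = 1.414210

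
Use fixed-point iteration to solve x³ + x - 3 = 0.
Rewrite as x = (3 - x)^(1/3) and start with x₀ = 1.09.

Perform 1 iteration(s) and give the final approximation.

Equation: x³ + x - 3 = 0
Fixed-point form: x = (3 - x)^(1/3)
x₀ = 1.09

x_1 = g(1.090000) = 1.240731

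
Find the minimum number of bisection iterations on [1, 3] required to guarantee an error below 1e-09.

We need (b-a)/2^n ≤ 1e-09
(3 - 1)/2^n ≤ 1e-09
2/2^n ≤ 1e-09
2^n ≥ 2000000000
n ≥ log₂(2000000000) = 30.90
n ≥ 31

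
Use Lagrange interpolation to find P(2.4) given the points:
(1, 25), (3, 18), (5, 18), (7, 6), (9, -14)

Lagrange interpolation formula:
P(x) = Σ yᵢ × Lᵢ(x)
where Lᵢ(x) = Π_{j≠i} (x - xⱼ)/(xᵢ - xⱼ)

L_0(2.4) = (2.4 - 3)/(1 - 3) × (2.4 - 5)/(1 - 5) × (2.4 - 7)/(1 - 7) × (2.4 - 9)/(1 - 9) = 0.123338
L_1(2.4) = (2.4 - 1)/(3 - 1) × (2.4 - 5)/(3 - 5) × (2.4 - 7)/(3 - 7) × (2.4 - 9)/(3 - 9) = 1.151150
L_2(2.4) = (2.4 - 1)/(5 - 1) × (2.4 - 3)/(5 - 3) × (2.4 - 7)/(5 - 7) × (2.4 - 9)/(5 - 9) = -0.398475
L_3(2.4) = (2.4 - 1)/(7 - 1) × (2.4 - 3)/(7 - 3) × (2.4 - 5)/(7 - 5) × (2.4 - 9)/(7 - 9) = 0.150150
L_4(2.4) = (2.4 - 1)/(9 - 1) × (2.4 - 3)/(9 - 3) × (2.4 - 5)/(9 - 5) × (2.4 - 7)/(9 - 7) = -0.026163

P(2.4) = 25×L_0(2.4) + 18×L_1(2.4) + 18×L_2(2.4) + 6×L_3(2.4) + (-14)×L_4(2.4)
P(2.4) = 17.898762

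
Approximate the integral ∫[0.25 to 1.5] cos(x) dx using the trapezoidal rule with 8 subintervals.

f(x) = cos(x)
a = 0.25, b = 1.5, n = 8
h = (b - a)/n = 0.156250

Trapezoidal rule: (h/2)[f(x₀) + 2f(x₁) + 2f(x₂) + ... + f(xₙ)]

x_0 = 0.2500, f(x_0) = 0.968912, coefficient = 1
x_1 = 0.4062, f(x_1) = 0.918609, coefficient = 2
x_2 = 0.5625, f(x_2) = 0.845924, coefficient = 2
x_3 = 0.7188, f(x_3) = 0.752629, coefficient = 2
x_4 = 0.8750, f(x_4) = 0.640997, coefficient = 2
x_5 = 1.0312, f(x_5) = 0.513747, coefficient = 2
x_6 = 1.1875, f(x_6) = 0.373980, coefficient = 2
x_7 = 1.3438, f(x_7) = 0.225101, coefficient = 2
x_8 = 1.5000, f(x_8) = 0.070737, coefficient = 1

I ≈ (0.156250/2) × 9.581624 = 0.748564
Exact value: 0.750091
Error: 0.001527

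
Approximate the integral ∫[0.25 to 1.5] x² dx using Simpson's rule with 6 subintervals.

f(x) = x²
a = 0.25, b = 1.5, n = 6
h = (b - a)/n = 0.208333

Simpson's rule: (h/3)[f(x₀) + 4f(x₁) + 2f(x₂) + ... + f(xₙ)]

x_0 = 0.2500, f(x_0) = 0.062500, coefficient = 1
x_1 = 0.4583, f(x_1) = 0.210069, coefficient = 4
x_2 = 0.6667, f(x_2) = 0.444444, coefficient = 2
x_3 = 0.8750, f(x_3) = 0.765625, coefficient = 4
x_4 = 1.0833, f(x_4) = 1.173611, coefficient = 2
x_5 = 1.2917, f(x_5) = 1.668403, coefficient = 4
x_6 = 1.5000, f(x_6) = 2.250000, coefficient = 1

I ≈ (0.208333/3) × 16.125000 = 1.119792
Exact value: 1.119792
Error: 0.000000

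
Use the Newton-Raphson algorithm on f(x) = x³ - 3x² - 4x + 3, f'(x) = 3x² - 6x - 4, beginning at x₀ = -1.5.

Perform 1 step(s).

f(x) = x³ - 3x² - 4x + 3
f'(x) = 3x² - 6x - 4
x₀ = -1.5

Newton-Raphson formula: x_{n+1} = x_n - f(x_n)/f'(x_n)

Iteration 1:
  f(-1.500000) = -1.125000
  f'(-1.500000) = 11.750000
  x_1 = -1.500000 - (-1.125000)/11.750000 = -1.404255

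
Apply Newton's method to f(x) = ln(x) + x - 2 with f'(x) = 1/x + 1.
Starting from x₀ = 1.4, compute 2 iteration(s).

f(x) = ln(x) + x - 2
f'(x) = 1/x + 1
x₀ = 1.4

Newton-Raphson formula: x_{n+1} = x_n - f(x_n)/f'(x_n)

Iteration 1:
  f(1.400000) = -0.263528
  f'(1.400000) = 1.714286
  x_1 = 1.400000 - (-0.263528)/1.714286 = 1.553725
Iteration 2:
  f(1.553725) = -0.005621
  f'(1.553725) = 1.643615
  x_2 = 1.553725 - (-0.005621)/1.643615 = 1.557144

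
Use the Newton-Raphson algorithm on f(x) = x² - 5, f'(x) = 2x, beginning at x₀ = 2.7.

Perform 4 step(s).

f(x) = x² - 5
f'(x) = 2x
x₀ = 2.7

Newton-Raphson formula: x_{n+1} = x_n - f(x_n)/f'(x_n)

Iteration 1:
  f(2.700000) = 2.290000
  f'(2.700000) = 5.400000
  x_1 = 2.700000 - 2.290000/5.400000 = 2.275926
Iteration 2:
  f(2.275926) = 0.179839
  f'(2.275926) = 4.551852
  x_2 = 2.275926 - 0.179839/4.551852 = 2.236417
Iteration 3:
  f(2.236417) = 0.001561
  f'(2.236417) = 4.472834
  x_3 = 2.236417 - 0.001561/4.472834 = 2.236068
Iteration 4:
  f(2.236068) = 0.000000
  f'(2.236068) = 4.472136
  x_4 = 2.236068 - 0.000000/4.472136 = 2.236068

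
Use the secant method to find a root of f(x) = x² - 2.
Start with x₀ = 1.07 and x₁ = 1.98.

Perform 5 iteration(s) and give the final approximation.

f(x) = x² - 2
x₀ = 1.07, x₁ = 1.98

Secant formula: x_{n+1} = x_n - f(x_n)(x_n - x_{n-1})/(f(x_n) - f(x_{n-1}))

Iteration 1:
  f(1.070000) = -0.855100
  f(1.980000) = 1.920400
  x_2 = 1.980000 - 1.920400×(1.980000 - 1.070000)/(1.920400 - (-0.855100))
       = 1.350361
Iteration 2:
  f(1.980000) = 1.920400
  f(1.350361) = -0.176526
  x_3 = 1.350361 - (-0.176526)×(1.350361 - 1.980000)/(-0.176526 - 1.920400)
       = 1.403366
Iteration 3:
  f(1.350361) = -0.176526
  f(1.403366) = -0.030565
  x_4 = 1.403366 - (-0.030565)×(1.403366 - 1.350361)/(-0.030565 - (-0.176526))
       = 1.414465
Iteration 4:
  f(1.403366) = -0.030565
  f(1.414465) = 0.000712
  x_5 = 1.414465 - 0.000712×(1.414465 - 1.403366)/(0.000712 - (-0.030565))
       = 1.414213
Iteration 5:
  f(1.414465) = 0.000712
  f(1.414213) = -0.000003
  x_6 = 1.414213 - (-0.000003)×(1.414213 - 1.414465)/(-0.000003 - 0.000712)
       = 1.414214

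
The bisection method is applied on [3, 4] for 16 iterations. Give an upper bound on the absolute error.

Bisection error bound: |error| ≤ (b-a)/2^n
|error| ≤ (4 - 3)/2^16 = 1/2^16
|error| ≤ 0.0000152588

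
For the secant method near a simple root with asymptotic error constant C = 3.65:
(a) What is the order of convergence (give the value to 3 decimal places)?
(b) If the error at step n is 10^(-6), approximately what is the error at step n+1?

(a) Secant method has superlinear convergence with order φ = (1+√5)/2 ≈ 1.618.
    This means |e_{n+1}| ≈ C|e_n|^1.618.

(b) With |e_n| = 10^(-6) and C = 3.65:
    |e_{n+1}| ≈ 3.65 × (10^(-6))^1.618 = 3.65 × 10^(-9.71)

(a) ≈ 1.618 (golden ratio); (b) |e_{n+1}| ≈ 7.146e-10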